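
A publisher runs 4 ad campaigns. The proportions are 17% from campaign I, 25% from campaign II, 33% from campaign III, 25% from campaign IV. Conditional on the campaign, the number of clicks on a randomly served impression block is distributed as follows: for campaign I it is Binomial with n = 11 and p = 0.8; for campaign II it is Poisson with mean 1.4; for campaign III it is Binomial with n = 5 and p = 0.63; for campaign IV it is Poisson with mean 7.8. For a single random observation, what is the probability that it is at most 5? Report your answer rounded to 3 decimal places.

Conditional on each campaign, P(X ≤ 5): I: 0.0116542; II: 0.996799; III: 1; IV: 0.210251.
By total probability, P(X ≤ 5) = 0.17·0.0116542 + 0.25·0.996799 + 0.33·1 + 0.25·0.210251 = 0.633744.

0.634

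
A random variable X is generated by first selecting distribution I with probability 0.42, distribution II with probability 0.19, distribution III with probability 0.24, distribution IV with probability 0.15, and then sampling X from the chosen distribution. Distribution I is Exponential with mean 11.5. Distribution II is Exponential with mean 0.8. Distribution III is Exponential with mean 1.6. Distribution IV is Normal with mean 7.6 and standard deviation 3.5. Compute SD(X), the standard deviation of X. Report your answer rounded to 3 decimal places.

8.985

Per component, I: μ=11.5, E[X²]=264.5; II: μ=0.8, E[X²]=1.28; III: μ=1.6, E[X²]=5.12; IV: μ=7.6, E[X²]=70.01.
E[X] = 0.42·11.5 + 0.19·0.8 + 0.24·1.6 + 0.15·7.6 = 6.506.
E[X²] = 0.42·264.5 + 0.19·1.28 + 0.24·5.12 + 0.15·70.01 = 123.063.
Var(X) = E[X²] − (E[X])² = 123.063 − 42.328 = 80.7355.
SD(X) = √80.7355 = 8.98529.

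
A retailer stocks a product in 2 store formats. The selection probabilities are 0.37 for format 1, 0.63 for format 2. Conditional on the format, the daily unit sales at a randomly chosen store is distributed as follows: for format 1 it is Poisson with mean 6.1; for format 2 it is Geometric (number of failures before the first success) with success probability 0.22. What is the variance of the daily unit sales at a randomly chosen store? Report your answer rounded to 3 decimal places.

Per component, 1: μ=6.1, E[X²]=43.31; 2: μ=3.54545, E[X²]=28.686.
E[X] = 0.37·6.1 + 0.63·3.54545 = 4.49064.
E[X²] = 0.37·43.31 + 0.63·28.686 = 34.0968.
Var(X) = E[X²] − (E[X])² = 34.0968 − 20.1658 = 13.931.

13.931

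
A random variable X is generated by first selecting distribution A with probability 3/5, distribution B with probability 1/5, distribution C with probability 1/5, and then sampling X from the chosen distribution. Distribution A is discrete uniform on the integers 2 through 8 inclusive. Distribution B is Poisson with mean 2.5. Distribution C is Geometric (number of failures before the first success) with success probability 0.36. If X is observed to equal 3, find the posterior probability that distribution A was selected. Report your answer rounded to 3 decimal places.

Likelihoods P(X=3 | ·): A: 0.142857; B: 0.213763; C: 0.0943718.
Posterior ∝ prior × likelihood. Numerator for A: 0.6·0.142857 = 0.0857143.
Normalizing constant: 0.6·0.142857 + 0.2·0.213763 + 0.2·0.0943718 = 0.147341.
P(A | observation) = 0.0857143 / 0.147341 = 0.58174.

0.582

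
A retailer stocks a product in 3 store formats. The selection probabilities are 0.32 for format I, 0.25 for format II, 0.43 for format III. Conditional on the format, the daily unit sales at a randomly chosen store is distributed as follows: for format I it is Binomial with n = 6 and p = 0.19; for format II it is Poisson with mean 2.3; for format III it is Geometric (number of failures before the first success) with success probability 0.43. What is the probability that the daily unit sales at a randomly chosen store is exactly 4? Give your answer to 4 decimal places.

Conditional on each format, P(X = 4): I: 0.0128255; II: 0.116902; III: 0.0453908.
By total probability, P(X = 4) = 0.32·0.0128255 + 0.25·0.116902 + 0.43·0.0453908 = 0.0528478.

0.0528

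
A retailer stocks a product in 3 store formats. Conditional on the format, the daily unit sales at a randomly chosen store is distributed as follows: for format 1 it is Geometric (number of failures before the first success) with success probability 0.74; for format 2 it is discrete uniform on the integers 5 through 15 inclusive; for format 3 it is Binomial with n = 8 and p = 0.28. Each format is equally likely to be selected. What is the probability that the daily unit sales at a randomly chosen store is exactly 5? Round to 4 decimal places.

0.0426

Conditional on each format, P(X = 5): 1: 0.000879222; 2: 0.0909091; 3: 0.0359729.
By total probability, P(X = 5) = 0.333333·0.000879222 + 0.333333·0.0909091 + 0.333333·0.0359729 = 0.0425871.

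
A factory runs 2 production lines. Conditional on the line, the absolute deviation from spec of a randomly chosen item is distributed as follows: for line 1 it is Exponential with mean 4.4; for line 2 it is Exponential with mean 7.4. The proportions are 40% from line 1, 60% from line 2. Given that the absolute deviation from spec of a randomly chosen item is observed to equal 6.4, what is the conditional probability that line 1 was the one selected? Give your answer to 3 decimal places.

Likelihoods f(6.4 | ·): 1: 0.0530697; 2: 0.0569065.
Posterior ∝ prior × likelihood. Numerator for 1: 0.4·0.0530697 = 0.0212279.
Normalizing constant: 0.4·0.0530697 + 0.6·0.0569065 = 0.0553718.
P(1 | observation) = 0.0212279 / 0.0553718 = 0.38337.

0.383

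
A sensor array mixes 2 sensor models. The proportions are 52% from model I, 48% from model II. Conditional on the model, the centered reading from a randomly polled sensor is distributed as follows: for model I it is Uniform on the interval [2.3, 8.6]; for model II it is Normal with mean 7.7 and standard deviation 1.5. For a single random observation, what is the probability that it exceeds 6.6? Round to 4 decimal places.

0.5339

Conditional on each model, P(X > 6.6): I: 0.31746; II: 0.768322.
By total probability, P(X > 6.6) = 0.52·0.31746 + 0.48·0.768322 = 0.533874.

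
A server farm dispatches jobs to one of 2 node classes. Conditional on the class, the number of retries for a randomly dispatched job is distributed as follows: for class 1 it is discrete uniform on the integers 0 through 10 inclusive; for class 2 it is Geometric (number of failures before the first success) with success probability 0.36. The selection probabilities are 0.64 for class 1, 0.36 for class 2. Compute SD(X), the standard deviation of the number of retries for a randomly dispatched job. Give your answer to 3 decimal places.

3.251

Per component, 1: μ=5, E[X²]=35; 2: μ=1.77778, E[X²]=8.09877.
E[X] = 0.64·5 + 0.36·1.77778 = 3.84.
E[X²] = 0.64·35 + 0.36·8.09877 = 25.3156.
Var(X) = E[X²] − (E[X])² = 25.3156 − 14.7456 = 10.57.
SD(X) = √10.57 = 3.25115.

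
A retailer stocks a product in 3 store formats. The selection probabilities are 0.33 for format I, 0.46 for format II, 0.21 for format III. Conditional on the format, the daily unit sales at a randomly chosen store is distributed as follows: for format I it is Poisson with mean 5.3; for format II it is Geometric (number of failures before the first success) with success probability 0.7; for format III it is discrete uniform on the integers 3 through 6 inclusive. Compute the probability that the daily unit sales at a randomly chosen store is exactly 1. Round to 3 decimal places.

0.105

Conditional on each format, P(X = 1): I: 0.0264554; II: 0.21; III: 0.
By total probability, P(X = 1) = 0.33·0.0264554 + 0.46·0.21 + 0.21·0 = 0.10533.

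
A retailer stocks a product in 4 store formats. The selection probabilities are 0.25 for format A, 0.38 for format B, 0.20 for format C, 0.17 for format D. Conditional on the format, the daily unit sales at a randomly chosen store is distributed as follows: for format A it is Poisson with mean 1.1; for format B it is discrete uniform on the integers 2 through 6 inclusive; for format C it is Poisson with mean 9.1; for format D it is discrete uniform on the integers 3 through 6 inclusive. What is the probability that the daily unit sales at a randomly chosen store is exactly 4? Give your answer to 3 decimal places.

0.130

Conditional on each format, P(X = 4): A: 0.0203065; B: 0.2; C: 0.0319062; D: 0.25.
By total probability, P(X = 4) = 0.25·0.0203065 + 0.38·0.2 + 0.2·0.0319062 + 0.17·0.25 = 0.129958.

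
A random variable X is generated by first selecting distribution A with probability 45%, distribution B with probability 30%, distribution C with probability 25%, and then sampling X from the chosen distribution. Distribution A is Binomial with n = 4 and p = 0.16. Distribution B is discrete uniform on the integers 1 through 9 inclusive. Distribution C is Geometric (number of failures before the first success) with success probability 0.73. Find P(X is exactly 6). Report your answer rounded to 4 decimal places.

0.0334

Conditional on each component, P(X = 6): A: 0; B: 0.111111; C: 0.000282817.
By total probability, P(X = 6) = 0.45·0 + 0.3·0.111111 + 0.25·0.000282817 = 0.033404.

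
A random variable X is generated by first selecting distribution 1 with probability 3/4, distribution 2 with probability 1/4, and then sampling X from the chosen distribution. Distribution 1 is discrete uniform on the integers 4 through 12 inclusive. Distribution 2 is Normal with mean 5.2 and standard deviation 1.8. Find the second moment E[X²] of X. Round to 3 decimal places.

For each component E[X²] = Var + (mean)², giving 1: 70.6667; 2: 30.28.
Overall E[X²] = 0.75·70.6667 + 0.25·30.28 = 60.57.

60.570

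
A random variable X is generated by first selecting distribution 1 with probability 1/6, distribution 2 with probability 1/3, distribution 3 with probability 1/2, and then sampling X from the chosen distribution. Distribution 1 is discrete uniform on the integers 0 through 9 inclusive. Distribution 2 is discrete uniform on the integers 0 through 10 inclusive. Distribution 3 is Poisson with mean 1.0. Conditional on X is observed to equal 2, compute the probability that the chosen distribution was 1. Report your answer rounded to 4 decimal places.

Likelihoods P(X=2 | ·): 1: 0.1; 2: 0.0909091; 3: 0.18394.
Posterior ∝ prior × likelihood. Numerator for 1: 0.166667·0.1 = 0.0166667.
Normalizing constant: 0.166667·0.1 + 0.333333·0.0909091 + 0.5·0.18394 = 0.13894.
P(1 | observation) = 0.0166667 / 0.13894 = 0.119956.

0.1200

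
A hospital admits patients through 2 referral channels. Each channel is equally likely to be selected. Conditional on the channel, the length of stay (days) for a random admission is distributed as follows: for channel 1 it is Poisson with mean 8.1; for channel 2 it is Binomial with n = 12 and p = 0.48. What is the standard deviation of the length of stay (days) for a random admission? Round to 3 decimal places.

2.630

Per component, 1: μ=8.1, E[X²]=73.71; 2: μ=5.76, E[X²]=36.1728.
E[X] = 0.5·8.1 + 0.5·5.76 = 6.93.
E[X²] = 0.5·73.71 + 0.5·36.1728 = 54.9414.
Var(X) = E[X²] − (E[X])² = 54.9414 − 48.0249 = 6.9165.
SD(X) = √6.9165 = 2.62992.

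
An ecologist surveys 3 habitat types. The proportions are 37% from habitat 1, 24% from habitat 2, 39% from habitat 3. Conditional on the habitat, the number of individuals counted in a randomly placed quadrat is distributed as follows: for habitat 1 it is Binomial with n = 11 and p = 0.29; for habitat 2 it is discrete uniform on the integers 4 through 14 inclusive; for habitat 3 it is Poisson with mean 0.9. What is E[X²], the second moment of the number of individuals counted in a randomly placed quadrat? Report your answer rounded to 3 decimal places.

27.110

For each component E[X²] = Var + (mean)², giving 1: 12.441; 2: 91; 3: 1.71.
Overall E[X²] = 0.37·12.441 + 0.24·91 + 0.39·1.71 = 27.1101.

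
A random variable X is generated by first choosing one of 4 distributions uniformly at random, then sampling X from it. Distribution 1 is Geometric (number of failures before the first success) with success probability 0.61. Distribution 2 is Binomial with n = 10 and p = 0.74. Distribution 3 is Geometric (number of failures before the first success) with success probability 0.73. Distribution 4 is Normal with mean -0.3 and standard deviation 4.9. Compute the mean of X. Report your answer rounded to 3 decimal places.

2.027

Component means — 1: 0.639344; 2: 7.4; 3: 0.369863; 4: -0.3.
E[X] = 0.25·0.639344 + 0.25·7.4 + 0.25·0.369863 + 0.25·-0.3 = 2.0273.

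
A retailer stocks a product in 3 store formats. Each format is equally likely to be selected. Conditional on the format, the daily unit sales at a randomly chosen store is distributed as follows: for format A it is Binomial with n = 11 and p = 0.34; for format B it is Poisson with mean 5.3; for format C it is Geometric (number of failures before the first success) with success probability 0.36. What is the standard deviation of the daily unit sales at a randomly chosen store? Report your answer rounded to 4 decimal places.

2.5124

Per component, A: μ=3.74, E[X²]=16.456; B: μ=5.3, E[X²]=33.39; C: μ=1.77778, E[X²]=8.09877.
E[X] = 0.333333·3.74 + 0.333333·5.3 + 0.333333·1.77778 = 3.60593.
E[X²] = 0.333333·16.456 + 0.333333·33.39 + 0.333333·8.09877 = 19.3149.
Var(X) = E[X²] − (E[X])² = 19.3149 − 13.0027 = 6.31222.
SD(X) = √6.31222 = 2.51241.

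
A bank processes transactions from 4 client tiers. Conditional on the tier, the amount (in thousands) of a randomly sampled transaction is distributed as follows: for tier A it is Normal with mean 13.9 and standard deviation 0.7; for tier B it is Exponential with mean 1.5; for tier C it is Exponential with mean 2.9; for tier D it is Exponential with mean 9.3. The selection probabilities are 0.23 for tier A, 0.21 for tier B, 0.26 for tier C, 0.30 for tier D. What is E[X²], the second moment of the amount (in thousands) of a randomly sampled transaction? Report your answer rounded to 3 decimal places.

101.763

For each component E[X²] = Var + (mean)², giving A: 193.7; B: 4.5; C: 16.82; D: 172.98.
Overall E[X²] = 0.23·193.7 + 0.21·4.5 + 0.26·16.82 + 0.3·172.98 = 101.763.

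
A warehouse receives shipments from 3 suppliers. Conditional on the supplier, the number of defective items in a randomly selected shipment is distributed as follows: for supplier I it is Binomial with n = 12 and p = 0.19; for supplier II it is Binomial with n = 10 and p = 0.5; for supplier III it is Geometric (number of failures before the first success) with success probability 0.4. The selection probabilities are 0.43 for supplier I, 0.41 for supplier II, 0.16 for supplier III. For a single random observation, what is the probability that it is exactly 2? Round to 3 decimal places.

0.166

Conditional on each supplier, P(X = 2): I: 0.289669; II: 0.0439453; III: 0.144.
By total probability, P(X = 2) = 0.43·0.289669 + 0.41·0.0439453 + 0.16·0.144 = 0.165615.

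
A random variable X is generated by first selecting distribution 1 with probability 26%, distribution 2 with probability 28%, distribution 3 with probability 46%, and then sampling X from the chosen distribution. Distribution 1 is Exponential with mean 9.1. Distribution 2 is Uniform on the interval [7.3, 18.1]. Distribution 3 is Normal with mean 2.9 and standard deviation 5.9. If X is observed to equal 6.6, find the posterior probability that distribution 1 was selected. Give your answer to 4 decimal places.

Likelihoods f(6.6 | ·): 1: 0.0532079; 2: 0; 3: 0.0555468.
Posterior ∝ prior × likelihood. Numerator for 1: 0.26·0.0532079 = 0.013834.
Normalizing constant: 0.26·0.0532079 + 0.28·0 + 0.46·0.0555468 = 0.0393856.
P(1 | observation) = 0.013834 / 0.0393856 = 0.351247.

0.3512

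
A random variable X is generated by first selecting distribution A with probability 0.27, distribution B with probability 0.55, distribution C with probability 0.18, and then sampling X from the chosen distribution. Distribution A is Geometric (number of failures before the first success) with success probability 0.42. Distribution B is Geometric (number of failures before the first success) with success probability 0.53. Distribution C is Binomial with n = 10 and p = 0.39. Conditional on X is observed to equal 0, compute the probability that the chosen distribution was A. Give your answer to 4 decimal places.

Likelihoods P(X=0 | ·): A: 0.42; B: 0.53; C: 0.00713343.
Posterior ∝ prior × likelihood. Numerator for A: 0.27·0.42 = 0.1134.
Normalizing constant: 0.27·0.42 + 0.55·0.53 + 0.18·0.00713343 = 0.406184.
P(A | observation) = 0.1134 / 0.406184 = 0.279184.

0.2792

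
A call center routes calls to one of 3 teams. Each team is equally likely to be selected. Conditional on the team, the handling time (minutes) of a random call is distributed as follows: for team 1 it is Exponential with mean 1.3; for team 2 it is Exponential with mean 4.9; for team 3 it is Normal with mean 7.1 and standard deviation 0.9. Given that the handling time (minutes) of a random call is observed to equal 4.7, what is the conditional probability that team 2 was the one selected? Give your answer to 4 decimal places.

Likelihoods f(4.7 | ·): 1: 0.0206974; 2: 0.0782052; 3: 0.0126622.
Posterior ∝ prior × likelihood. Numerator for 2: 0.333333·0.0782052 = 0.0260684.
Normalizing constant: 0.333333·0.0206974 + 0.333333·0.0782052 + 0.333333·0.0126622 = 0.0371883.
P(2 | observation) = 0.0260684 / 0.0371883 = 0.700985.

0.7010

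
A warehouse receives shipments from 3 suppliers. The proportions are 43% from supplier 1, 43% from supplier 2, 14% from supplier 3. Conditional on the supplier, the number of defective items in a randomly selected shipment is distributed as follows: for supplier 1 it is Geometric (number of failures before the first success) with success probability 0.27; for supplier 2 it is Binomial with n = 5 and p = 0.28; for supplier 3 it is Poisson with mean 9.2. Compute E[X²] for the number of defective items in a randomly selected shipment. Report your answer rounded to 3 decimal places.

21.863

For each component E[X²] = Var + (mean)², giving 1: 17.3237; 2: 2.968; 3: 93.84.
Overall E[X²] = 0.43·17.3237 + 0.43·2.968 + 0.14·93.84 = 21.863.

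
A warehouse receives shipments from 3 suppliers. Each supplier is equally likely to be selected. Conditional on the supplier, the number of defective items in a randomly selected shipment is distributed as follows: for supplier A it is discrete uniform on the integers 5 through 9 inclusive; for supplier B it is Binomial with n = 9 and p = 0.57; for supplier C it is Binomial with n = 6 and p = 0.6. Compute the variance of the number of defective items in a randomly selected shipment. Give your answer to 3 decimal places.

3.815

Per component, A: μ=7, E[X²]=51; B: μ=5.13, E[X²]=28.5228; C: μ=3.6, E[X²]=14.4.
E[X] = 0.333333·7 + 0.333333·5.13 + 0.333333·3.6 = 5.24333.
E[X²] = 0.333333·51 + 0.333333·28.5228 + 0.333333·14.4 = 31.3076.
Var(X) = E[X²] − (E[X])² = 31.3076 − 27.4925 = 3.81506.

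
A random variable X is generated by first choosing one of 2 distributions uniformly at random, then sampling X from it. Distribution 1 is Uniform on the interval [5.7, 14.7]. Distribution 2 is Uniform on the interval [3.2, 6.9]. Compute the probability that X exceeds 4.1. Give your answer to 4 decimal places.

0.8784

Conditional on each component, P(X > 4.1): 1: 1; 2: 0.756757.
By total probability, P(X > 4.1) = 0.5·1 + 0.5·0.756757 = 0.878378.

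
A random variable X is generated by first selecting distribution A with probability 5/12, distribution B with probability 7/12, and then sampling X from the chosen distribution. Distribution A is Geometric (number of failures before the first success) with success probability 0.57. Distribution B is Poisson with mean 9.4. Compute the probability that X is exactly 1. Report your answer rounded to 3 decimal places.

Conditional on each component, P(X = 1): A: 0.2451; B: 0.000777606.
By total probability, P(X = 1) = 0.416667·0.2451 + 0.583333·0.000777606 = 0.102579.

0.103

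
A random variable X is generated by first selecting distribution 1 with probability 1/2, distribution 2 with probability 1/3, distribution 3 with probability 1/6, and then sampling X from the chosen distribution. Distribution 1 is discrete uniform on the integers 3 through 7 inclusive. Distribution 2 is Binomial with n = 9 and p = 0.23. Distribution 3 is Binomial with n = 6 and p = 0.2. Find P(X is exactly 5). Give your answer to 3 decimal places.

0.110

Conditional on each component, P(X = 5): 1: 0.2; 2: 0.0285084; 3: 0.001536.
By total probability, P(X = 5) = 0.5·0.2 + 0.333333·0.0285084 + 0.166667·0.001536 = 0.109759.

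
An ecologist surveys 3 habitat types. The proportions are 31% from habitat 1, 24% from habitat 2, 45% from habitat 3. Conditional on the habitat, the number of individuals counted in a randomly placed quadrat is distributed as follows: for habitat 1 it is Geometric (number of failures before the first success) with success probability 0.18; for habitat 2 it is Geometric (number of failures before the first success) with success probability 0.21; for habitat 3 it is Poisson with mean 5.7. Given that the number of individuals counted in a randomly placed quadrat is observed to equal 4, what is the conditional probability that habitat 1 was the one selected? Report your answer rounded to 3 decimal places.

0.227

Likelihoods P(X=4 | ·): 1: 0.0813819; 2: 0.0817952; 3: 0.147167.
Posterior ∝ prior × likelihood. Numerator for 1: 0.31·0.0813819 = 0.0252284.
Normalizing constant: 0.31·0.0813819 + 0.24·0.0817952 + 0.45·0.147167 = 0.111084.
P(1 | observation) = 0.0252284 / 0.111084 = 0.22711.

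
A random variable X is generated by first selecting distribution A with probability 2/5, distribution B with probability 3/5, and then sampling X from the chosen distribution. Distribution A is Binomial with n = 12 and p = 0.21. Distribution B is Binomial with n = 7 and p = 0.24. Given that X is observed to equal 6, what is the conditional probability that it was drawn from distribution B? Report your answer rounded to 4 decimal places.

Likelihoods P(X=6 | ·): A: 0.0192642; B: 0.00101667.
Posterior ∝ prior × likelihood. Numerator for B: 0.6·0.00101667 = 0.000610001.
Normalizing constant: 0.4·0.0192642 + 0.6·0.00101667 = 0.00831567.
P(B | observation) = 0.000610001 / 0.00831567 = 0.0733556.

0.0734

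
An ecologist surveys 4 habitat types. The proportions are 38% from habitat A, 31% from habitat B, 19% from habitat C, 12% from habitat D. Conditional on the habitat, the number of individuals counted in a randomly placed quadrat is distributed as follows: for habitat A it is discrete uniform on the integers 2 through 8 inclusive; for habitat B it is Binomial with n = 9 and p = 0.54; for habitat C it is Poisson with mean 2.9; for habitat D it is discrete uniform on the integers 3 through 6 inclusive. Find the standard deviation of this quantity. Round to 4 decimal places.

Per component, A: μ=5, E[X²]=29; B: μ=4.86, E[X²]=25.8552; C: μ=2.9, E[X²]=11.31; D: μ=4.5, E[X²]=21.5.
E[X] = 0.38·5 + 0.31·4.86 + 0.19·2.9 + 0.12·4.5 = 4.4976.
E[X²] = 0.38·29 + 0.31·25.8552 + 0.19·11.31 + 0.12·21.5 = 23.764.
Var(X) = E[X²] − (E[X])² = 23.764 − 20.2284 = 3.53561.
SD(X) = √3.53561 = 1.88032.

1.8803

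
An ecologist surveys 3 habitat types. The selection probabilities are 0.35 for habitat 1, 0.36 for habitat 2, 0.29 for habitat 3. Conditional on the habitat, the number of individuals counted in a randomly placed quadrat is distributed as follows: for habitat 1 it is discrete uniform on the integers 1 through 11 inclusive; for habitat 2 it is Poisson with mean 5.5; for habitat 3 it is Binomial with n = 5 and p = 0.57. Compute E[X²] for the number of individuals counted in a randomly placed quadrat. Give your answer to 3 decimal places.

31.681

For each component E[X²] = Var + (mean)², giving 1: 46; 2: 35.75; 3: 9.348.
Overall E[X²] = 0.35·46 + 0.36·35.75 + 0.29·9.348 = 31.6809.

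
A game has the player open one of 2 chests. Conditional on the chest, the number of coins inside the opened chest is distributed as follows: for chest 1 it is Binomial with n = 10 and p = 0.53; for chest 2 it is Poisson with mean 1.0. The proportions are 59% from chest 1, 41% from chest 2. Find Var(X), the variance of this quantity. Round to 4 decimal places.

6.3524

Per component, 1: μ=5.3, E[X²]=30.581; 2: μ=1, E[X²]=2.
E[X] = 0.59·5.3 + 0.41·1 = 3.537.
E[X²] = 0.59·30.581 + 0.41·2 = 18.8628.
Var(X) = E[X²] − (E[X])² = 18.8628 − 12.5104 = 6.35242.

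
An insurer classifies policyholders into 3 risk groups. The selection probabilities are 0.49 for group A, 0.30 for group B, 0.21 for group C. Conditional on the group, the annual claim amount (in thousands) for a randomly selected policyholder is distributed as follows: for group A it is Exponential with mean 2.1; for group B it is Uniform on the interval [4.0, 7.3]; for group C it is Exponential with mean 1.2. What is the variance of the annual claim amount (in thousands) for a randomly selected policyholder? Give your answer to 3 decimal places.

Per component, A: μ=2.1, E[X²]=8.82; B: μ=5.65, E[X²]=32.83; C: μ=1.2, E[X²]=2.88.
E[X] = 0.49·2.1 + 0.3·5.65 + 0.21·1.2 = 2.976.
E[X²] = 0.49·8.82 + 0.3·32.83 + 0.21·2.88 = 14.7756.
Var(X) = E[X²] − (E[X])² = 14.7756 − 8.85658 = 5.91902.

5.919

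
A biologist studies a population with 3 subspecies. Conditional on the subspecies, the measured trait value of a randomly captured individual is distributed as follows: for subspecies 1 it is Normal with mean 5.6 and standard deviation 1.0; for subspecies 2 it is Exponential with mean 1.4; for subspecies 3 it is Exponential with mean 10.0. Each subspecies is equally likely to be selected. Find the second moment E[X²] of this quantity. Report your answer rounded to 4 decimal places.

78.7600

For each component E[X²] = Var + (mean)², giving 1: 32.36; 2: 3.92; 3: 200.
Overall E[X²] = 0.333333·32.36 + 0.333333·3.92 + 0.333333·200 = 78.76.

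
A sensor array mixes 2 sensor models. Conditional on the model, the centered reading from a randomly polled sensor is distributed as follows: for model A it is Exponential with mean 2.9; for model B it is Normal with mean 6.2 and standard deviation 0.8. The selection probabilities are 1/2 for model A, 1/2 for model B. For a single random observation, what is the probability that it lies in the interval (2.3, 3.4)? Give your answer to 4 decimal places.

0.0715

Conditional on each model, P(2.3 < X < 3.4): A: 0.14282; B: 0.000232085.
By total probability, P(2.3 < X < 3.4) = 0.5·0.14282 + 0.5·0.000232085 = 0.0715259.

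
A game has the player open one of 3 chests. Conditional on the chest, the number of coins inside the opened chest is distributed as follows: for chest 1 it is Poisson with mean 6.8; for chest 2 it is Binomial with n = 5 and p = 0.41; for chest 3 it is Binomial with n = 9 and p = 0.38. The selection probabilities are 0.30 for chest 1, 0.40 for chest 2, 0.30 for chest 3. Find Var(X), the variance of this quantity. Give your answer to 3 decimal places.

7.121

Per component, 1: μ=6.8, E[X²]=53.04; 2: μ=2.05, E[X²]=5.412; 3: μ=3.42, E[X²]=13.8168.
E[X] = 0.3·6.8 + 0.4·2.05 + 0.3·3.42 = 3.886.
E[X²] = 0.3·53.04 + 0.4·5.412 + 0.3·13.8168 = 22.2218.
Var(X) = E[X²] − (E[X])² = 22.2218 − 15.101 = 7.12084.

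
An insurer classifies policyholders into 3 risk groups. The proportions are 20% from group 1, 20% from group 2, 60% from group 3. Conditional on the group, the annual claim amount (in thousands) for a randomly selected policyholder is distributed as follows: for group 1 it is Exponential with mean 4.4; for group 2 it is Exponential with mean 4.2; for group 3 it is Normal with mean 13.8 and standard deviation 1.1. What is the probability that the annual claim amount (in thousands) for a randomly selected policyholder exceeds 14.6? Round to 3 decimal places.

Conditional on each group, P(X > 14.6): 1: 0.0362186; 2: 0.030925; 3: 0.233529.
By total probability, P(X > 14.6) = 0.2·0.0362186 + 0.2·0.030925 + 0.6·0.233529 = 0.153546.

0.154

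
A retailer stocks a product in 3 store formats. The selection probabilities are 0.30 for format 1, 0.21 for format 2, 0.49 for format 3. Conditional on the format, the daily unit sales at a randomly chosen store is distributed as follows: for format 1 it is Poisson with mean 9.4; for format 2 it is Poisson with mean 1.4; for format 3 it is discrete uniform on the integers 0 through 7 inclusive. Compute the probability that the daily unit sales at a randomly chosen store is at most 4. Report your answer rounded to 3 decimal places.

0.526

Conditional on each format, P(X ≤ 4): 1: 0.0428778; 2: 0.985747; 3: 0.625.
By total probability, P(X ≤ 4) = 0.3·0.0428778 + 0.21·0.985747 + 0.49·0.625 = 0.52612.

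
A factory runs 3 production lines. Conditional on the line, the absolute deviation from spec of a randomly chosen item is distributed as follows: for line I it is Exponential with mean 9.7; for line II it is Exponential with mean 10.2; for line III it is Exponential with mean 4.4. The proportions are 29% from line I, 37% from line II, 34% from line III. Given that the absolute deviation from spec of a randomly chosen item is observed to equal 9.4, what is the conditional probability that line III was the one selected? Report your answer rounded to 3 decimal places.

Likelihoods f(9.4 | ·): I: 0.039117; II: 0.0390093; III: 0.0268371.
Posterior ∝ prior × likelihood. Numerator for III: 0.34·0.0268371 = 0.00912463.
Normalizing constant: 0.29·0.039117 + 0.37·0.0390093 + 0.34·0.0268371 = 0.034902.
P(III | observation) = 0.00912463 / 0.034902 = 0.261436.

0.261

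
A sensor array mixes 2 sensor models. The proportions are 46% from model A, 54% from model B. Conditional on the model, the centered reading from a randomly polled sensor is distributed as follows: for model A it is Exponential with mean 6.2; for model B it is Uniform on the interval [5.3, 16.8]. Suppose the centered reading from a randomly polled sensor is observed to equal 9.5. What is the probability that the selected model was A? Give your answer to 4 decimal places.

0.2545

Likelihoods f(9.5 | ·): A: 0.0348463; B: 0.0869565.
Posterior ∝ prior × likelihood. Numerator for A: 0.46·0.0348463 = 0.0160293.
Normalizing constant: 0.46·0.0348463 + 0.54·0.0869565 = 0.0629858.
P(A | observation) = 0.0160293 / 0.0629858 = 0.254491.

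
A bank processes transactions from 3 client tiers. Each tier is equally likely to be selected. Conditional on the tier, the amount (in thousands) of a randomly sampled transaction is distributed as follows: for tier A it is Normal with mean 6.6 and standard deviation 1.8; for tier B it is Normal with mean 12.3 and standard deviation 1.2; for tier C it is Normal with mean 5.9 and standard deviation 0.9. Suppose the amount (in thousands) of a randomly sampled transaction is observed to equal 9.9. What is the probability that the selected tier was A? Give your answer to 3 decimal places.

Likelihoods f(9.9 | ·): A: 0.041284; B: 0.0449925; C: 2.27688e-05.
Posterior ∝ prior × likelihood. Numerator for A: 0.333333·0.041284 = 0.0137613.
Normalizing constant: 0.333333·0.041284 + 0.333333·0.0449925 + 0.333333·2.27688e-05 = 0.0287664.
P(A | observation) = 0.0137613 / 0.0287664 = 0.478382.

0.478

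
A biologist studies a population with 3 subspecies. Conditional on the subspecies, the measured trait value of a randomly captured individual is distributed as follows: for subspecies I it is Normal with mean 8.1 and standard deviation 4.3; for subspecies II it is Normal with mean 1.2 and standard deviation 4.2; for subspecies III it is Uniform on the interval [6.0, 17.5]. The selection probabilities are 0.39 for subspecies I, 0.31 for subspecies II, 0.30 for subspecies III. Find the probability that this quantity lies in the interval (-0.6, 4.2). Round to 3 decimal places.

0.195

Conditional on each subspecies, P(-0.6 < X < 4.2): I: 0.160686; II: 0.428357; III: 0.
By total probability, P(-0.6 < X < 4.2) = 0.39·0.160686 + 0.31·0.428357 + 0.3·0 = 0.195458.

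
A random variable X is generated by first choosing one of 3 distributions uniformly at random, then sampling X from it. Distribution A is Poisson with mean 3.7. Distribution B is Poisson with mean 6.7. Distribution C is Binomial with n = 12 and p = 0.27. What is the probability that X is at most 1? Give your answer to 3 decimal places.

0.083

Conditional on each component, P(X ≤ 1): A: 0.116201; B: 0.00947802; C: 0.124549.
By total probability, P(X ≤ 1) = 0.333333·0.116201 + 0.333333·0.00947802 + 0.333333·0.124549 = 0.0834094.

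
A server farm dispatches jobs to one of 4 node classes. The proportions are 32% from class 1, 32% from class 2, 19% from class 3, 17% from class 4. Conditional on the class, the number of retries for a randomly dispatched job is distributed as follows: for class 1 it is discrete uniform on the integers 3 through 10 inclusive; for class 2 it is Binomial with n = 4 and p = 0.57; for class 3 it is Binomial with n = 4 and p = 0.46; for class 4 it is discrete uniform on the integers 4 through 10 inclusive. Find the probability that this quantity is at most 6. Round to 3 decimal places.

Conditional on each class, P(X ≤ 6): 1: 0.5; 2: 1; 3: 1; 4: 0.428571.
By total probability, P(X ≤ 6) = 0.32·0.5 + 0.32·1 + 0.19·1 + 0.17·0.428571 = 0.742857.

0.743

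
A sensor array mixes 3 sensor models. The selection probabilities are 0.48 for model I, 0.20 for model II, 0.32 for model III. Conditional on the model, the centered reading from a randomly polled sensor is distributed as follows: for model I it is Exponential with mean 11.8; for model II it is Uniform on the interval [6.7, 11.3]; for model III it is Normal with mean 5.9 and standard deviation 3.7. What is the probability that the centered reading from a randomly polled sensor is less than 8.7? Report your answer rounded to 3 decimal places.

0.585

Conditional on each model, P(X < 8.7): I: 0.52159; II: 0.434783; III: 0.775402.
By total probability, P(X < 8.7) = 0.48·0.52159 + 0.2·0.434783 + 0.32·0.775402 = 0.585449.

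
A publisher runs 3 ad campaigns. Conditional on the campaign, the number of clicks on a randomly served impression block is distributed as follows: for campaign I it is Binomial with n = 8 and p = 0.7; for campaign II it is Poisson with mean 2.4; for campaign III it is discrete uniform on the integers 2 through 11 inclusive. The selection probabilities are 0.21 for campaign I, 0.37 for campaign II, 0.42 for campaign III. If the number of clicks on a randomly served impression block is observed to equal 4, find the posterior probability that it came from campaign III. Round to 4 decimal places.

Likelihoods P(X=4 | ·): I: 0.136137; II: 0.125408; III: 0.1.
Posterior ∝ prior × likelihood. Numerator for III: 0.42·0.1 = 0.042.
Normalizing constant: 0.21·0.136137 + 0.37·0.125408 + 0.42·0.1 = 0.11699.
P(III | observation) = 0.042 / 0.11699 = 0.359005.

0.3590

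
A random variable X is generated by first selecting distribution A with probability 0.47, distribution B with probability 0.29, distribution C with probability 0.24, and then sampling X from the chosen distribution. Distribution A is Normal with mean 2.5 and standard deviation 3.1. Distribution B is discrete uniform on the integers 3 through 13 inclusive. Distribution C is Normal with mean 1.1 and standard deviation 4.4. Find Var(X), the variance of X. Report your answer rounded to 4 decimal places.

19.7209

Per component, A: μ=2.5, E[X²]=15.86; B: μ=8, E[X²]=74; C: μ=1.1, E[X²]=20.57.
E[X] = 0.47·2.5 + 0.29·8 + 0.24·1.1 = 3.759.
E[X²] = 0.47·15.86 + 0.29·74 + 0.24·20.57 = 33.851.
Var(X) = E[X²] − (E[X])² = 33.851 − 14.1301 = 19.7209.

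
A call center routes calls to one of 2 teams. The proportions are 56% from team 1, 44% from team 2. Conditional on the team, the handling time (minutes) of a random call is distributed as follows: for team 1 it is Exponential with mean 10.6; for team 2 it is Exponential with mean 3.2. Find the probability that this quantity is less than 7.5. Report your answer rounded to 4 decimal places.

Conditional on each team, P(X < 7.5): 1: 0.507148; 2: 0.904033.
By total probability, P(X < 7.5) = 0.56·0.507148 + 0.44·0.904033 = 0.681778.

0.6818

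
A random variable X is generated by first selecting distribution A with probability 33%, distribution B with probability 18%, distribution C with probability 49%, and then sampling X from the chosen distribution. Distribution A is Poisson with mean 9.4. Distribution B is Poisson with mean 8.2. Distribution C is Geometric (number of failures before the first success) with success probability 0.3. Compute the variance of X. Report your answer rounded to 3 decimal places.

19.585

Per component, A: μ=9.4, E[X²]=97.76; B: μ=8.2, E[X²]=75.44; C: μ=2.33333, E[X²]=13.2222.
E[X] = 0.33·9.4 + 0.18·8.2 + 0.49·2.33333 = 5.72133.
E[X²] = 0.33·97.76 + 0.18·75.44 + 0.49·13.2222 = 52.3189.
Var(X) = E[X²] − (E[X])² = 52.3189 − 32.7337 = 19.5852.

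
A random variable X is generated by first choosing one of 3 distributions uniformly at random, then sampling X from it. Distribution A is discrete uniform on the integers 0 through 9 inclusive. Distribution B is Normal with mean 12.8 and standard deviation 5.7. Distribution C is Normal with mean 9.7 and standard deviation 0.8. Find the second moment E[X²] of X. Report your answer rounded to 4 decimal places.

106.5200

For each component E[X²] = Var + (mean)², giving A: 28.5; B: 196.33; C: 94.73.
Overall E[X²] = 0.333333·28.5 + 0.333333·196.33 + 0.333333·94.73 = 106.52.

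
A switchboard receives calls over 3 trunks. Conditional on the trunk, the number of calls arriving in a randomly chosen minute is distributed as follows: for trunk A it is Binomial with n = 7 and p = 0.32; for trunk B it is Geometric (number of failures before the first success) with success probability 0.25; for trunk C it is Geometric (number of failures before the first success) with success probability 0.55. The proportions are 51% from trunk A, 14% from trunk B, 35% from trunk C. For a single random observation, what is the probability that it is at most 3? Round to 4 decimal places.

Conditional on each trunk, P(X ≤ 3): A: 0.846566; B: 0.683594; C: 0.958994.
By total probability, P(X ≤ 3) = 0.51·0.846566 + 0.14·0.683594 + 0.35·0.958994 = 0.863099.

0.8631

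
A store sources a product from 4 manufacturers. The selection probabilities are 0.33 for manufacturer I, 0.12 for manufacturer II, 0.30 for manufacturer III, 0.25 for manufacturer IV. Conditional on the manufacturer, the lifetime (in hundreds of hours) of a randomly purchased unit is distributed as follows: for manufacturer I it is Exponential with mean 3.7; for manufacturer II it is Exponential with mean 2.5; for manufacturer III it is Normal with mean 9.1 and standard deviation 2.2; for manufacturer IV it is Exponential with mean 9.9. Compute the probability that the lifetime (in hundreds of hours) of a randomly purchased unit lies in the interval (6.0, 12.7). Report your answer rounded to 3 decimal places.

0.393

Conditional on each manufacturer, P(6.0 < X < 12.7): I: 0.16527; II: 0.084498; III: 0.869714; IV: 0.268244.
By total probability, P(6.0 < X < 12.7) = 0.33·0.16527 + 0.12·0.084498 + 0.3·0.869714 + 0.25·0.268244 = 0.392654.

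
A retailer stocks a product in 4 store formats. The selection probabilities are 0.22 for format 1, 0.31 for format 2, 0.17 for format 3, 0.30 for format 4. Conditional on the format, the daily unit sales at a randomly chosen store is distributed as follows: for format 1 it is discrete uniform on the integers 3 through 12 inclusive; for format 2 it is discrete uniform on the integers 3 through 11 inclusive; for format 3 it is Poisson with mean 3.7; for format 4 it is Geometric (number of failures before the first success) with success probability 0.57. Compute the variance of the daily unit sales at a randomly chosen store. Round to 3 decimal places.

13.112

Per component, 1: μ=7.5, E[X²]=64.5; 2: μ=7, E[X²]=55.6667; 3: μ=3.7, E[X²]=17.39; 4: μ=0.754386, E[X²]=1.89258.
E[X] = 0.22·7.5 + 0.31·7 + 0.17·3.7 + 0.3·0.754386 = 4.67532.
E[X²] = 0.22·64.5 + 0.31·55.6667 + 0.17·17.39 + 0.3·1.89258 = 34.9707.
Var(X) = E[X²] − (E[X])² = 34.9707 − 21.8586 = 13.1122.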